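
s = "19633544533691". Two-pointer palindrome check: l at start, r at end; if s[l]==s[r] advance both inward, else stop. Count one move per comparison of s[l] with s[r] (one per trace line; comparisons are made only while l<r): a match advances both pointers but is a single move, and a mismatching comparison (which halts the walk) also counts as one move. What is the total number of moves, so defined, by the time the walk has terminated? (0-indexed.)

7 moves

[0,13] '1'=='1' → l++,r--
[1,12] '9'=='9' → l++,r--
[2,11] '6'=='6' → l++,r--
[3,10] '3'=='3' → l++,r--
[4,9] '3'=='3' → l++,r--
[5,8] '5'=='5' → l++,r--
[6,7] '4'=='4' → l++,r--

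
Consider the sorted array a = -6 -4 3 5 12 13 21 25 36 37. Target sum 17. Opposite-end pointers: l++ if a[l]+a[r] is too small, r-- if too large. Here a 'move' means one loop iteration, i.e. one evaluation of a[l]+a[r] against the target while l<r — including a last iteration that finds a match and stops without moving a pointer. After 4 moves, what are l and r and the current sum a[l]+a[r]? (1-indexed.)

l=2, r=7, sum=17

[1,10] -6+37=31 >17 → r--
[1,9] -6+36=30 >17 → r--
[1,8] -6+25=19 >17 → r--
[1,7] -6+21=15 <17 → l++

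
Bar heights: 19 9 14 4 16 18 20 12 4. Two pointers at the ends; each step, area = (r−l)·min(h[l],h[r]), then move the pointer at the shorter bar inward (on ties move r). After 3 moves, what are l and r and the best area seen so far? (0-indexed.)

l=1, r=6, best area=114

l=0 r=8: min(19,4)*8=32 best=32 *, r--
l=0 r=7: min(19,12)*7=84 best=84 *, r--
l=0 r=6: min(19,20)*6=114 best=114 *, l++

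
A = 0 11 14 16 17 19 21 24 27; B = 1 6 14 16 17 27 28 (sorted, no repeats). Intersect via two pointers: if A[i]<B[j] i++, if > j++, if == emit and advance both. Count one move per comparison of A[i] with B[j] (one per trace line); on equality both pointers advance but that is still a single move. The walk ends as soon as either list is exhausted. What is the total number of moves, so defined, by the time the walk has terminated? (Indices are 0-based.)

11 moves

i=0 j=0: 0<1, i++
i=1 j=0: 11>1, j++
i=1 j=1: 11>6, j++
i=1 j=2: 11<14, i++
i=2 j=2: 14==14 emit, i++,j++
i=3 j=3: 16==16 emit, i++,j++
i=4 j=4: 17==17 emit, i++,j++
i=5 j=5: 19<27, i++
i=6 j=5: 21<27, i++
i=7 j=5: 24<27, i++
i=8 j=5: 27==27 emit, i++,j++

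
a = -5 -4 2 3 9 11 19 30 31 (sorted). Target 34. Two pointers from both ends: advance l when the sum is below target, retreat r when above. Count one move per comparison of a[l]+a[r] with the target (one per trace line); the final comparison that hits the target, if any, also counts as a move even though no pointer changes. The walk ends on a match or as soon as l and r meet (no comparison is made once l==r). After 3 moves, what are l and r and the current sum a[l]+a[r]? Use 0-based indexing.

l=3, r=8, sum=34

l=0 r=8: -5+31=26 <34, l++
l=1 r=8: -4+31=27 <34, l++
l=2 r=8: 2+31=33 <34, l++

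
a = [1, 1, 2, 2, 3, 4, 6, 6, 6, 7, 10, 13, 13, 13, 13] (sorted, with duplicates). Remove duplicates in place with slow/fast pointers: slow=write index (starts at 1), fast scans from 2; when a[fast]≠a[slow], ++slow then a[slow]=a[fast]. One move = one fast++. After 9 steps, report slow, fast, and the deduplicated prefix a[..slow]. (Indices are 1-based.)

slow=1 fast=2: a[fast]=1=a[slow] dup, fast++
slow=1 fast=3: a[fast]=2≠a[slow]=1 write a[2]=2, slow++,fast++
slow=2 fast=4: a[fast]=2=a[slow] dup, fast++
slow=2 fast=5: a[fast]=3≠a[slow]=2 write a[3]=3, slow++,fast++
slow=3 fast=6: a[fast]=4≠a[slow]=3 write a[4]=4, slow++,fast++
slow=4 fast=7: a[fast]=6≠a[slow]=4 write a[5]=6, slow++,fast++
slow=5 fast=8: a[fast]=6=a[slow] dup, fast++
slow=5 fast=9: a[fast]=6=a[slow] dup, fast++
slow=5 fast=10: a[fast]=7≠a[slow]=6 write a[6]=7, slow++,fast++

slow=6, fast=11, prefix=[1, 2, 3, 4, 6, 7]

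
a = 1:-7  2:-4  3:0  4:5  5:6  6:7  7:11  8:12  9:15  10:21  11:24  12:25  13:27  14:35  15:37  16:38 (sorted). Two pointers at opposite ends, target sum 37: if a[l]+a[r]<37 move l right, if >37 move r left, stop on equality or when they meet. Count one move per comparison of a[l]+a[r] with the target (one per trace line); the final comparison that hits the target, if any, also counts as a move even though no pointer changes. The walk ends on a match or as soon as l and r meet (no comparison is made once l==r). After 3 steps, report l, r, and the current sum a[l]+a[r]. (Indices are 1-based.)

l=3, r=15, sum=37

[1,16] -7+38=31 <37 → l++
[2,16] -4+38=34 <37 → l++
[3,16] 0+38=38 >37 → r--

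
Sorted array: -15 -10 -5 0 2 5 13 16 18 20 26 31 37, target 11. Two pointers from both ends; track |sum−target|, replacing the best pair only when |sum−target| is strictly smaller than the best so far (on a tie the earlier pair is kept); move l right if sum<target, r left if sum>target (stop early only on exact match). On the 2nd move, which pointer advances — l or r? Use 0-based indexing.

[0,12] -15+37=22 d=11 * → r--
[0,11] -15+31=16 d=5 * → r--

r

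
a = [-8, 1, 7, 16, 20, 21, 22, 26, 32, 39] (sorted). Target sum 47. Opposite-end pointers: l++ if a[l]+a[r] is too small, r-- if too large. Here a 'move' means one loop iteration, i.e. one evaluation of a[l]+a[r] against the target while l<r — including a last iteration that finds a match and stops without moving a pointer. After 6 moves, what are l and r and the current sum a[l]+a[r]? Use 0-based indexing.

l=0 r=9: -8+39=31 <47, l++
l=1 r=9: 1+39=40 <47, l++
l=2 r=9: 7+39=46 <47, l++
l=3 r=9: 16+39=55 >47, r--
l=3 r=8: 16+32=48 >47, r--
l=3 r=7: 16+26=42 <47, l++

l=4, r=7, sum=46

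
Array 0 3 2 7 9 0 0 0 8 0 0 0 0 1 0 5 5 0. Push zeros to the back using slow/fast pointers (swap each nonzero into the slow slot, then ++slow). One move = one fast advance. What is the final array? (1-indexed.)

(s=1,f=1) a[fast]=0 → fast++
(s=1,f=2) a[fast]=3≠0 swap→a[1]=3 → slow++,fast++
(s=2,f=3) a[fast]=2≠0 swap→a[2]=2 → slow++,fast++
(s=3,f=4) a[fast]=7≠0 swap→a[3]=7 → slow++,fast++
(s=4,f=5) a[fast]=9≠0 swap→a[4]=9 → slow++,fast++
(s=5,f=6) a[fast]=0 → fast++
(s=5,f=7) a[fast]=0 → fast++
(s=5,f=8) a[fast]=0 → fast++
(s=5,f=9) a[fast]=8≠0 swap→a[5]=8 → slow++,fast++
(s=6,f=10) a[fast]=0 → fast++
(s=6,f=11) a[fast]=0 → fast++
(s=6,f=12) a[fast]=0 → fast++
(s=6,f=13) a[fast]=0 → fast++
(s=6,f=14) a[fast]=1≠0 swap→a[6]=1 → slow++,fast++
(s=7,f=15) a[fast]=0 → fast++
(s=7,f=16) a[fast]=5≠0 swap→a[7]=5 → slow++,fast++
(s=8,f=17) a[fast]=5≠0 swap→a[8]=5 → slow++,fast++
(s=9,f=18) a[fast]=0 → fast++

[3, 2, 7, 9, 8, 1, 5, 5, 0, 0, 0, 0, 0, 0, 0, 0, 0, 0]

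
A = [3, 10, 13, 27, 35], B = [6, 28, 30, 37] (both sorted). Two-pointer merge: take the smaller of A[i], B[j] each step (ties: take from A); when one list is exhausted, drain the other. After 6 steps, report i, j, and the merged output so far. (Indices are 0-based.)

[i=0,j=0] A[i]=3<=B[j]=6 take 3 → i++
[i=1,j=0] A[i]=10>B[j]=6 take 6 → j++
[i=1,j=1] A[i]=10<=B[j]=28 take 10 → i++
[i=2,j=1] A[i]=13<=B[j]=28 take 13 → i++
[i=3,j=1] A[i]=27<=B[j]=28 take 27 → i++
[i=4,j=1] A[i]=35>B[j]=28 take 28 → j++

i=4, j=2, merged so far=[3, 6, 10, 13, 27, 28]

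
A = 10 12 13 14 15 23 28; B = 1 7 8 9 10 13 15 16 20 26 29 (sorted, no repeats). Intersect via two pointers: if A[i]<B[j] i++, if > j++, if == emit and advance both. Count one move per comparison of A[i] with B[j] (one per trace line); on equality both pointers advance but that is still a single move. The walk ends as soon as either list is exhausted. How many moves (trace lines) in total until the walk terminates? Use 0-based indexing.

14 moves

i=0 j=0: 10>1, j++
i=0 j=1: 10>7, j++
i=0 j=2: 10>8, j++
i=0 j=3: 10>9, j++
i=0 j=4: 10==10 emit, i++,j++
i=1 j=5: 12<13, i++
i=2 j=5: 13==13 emit, i++,j++
i=3 j=6: 14<15, i++
i=4 j=6: 15==15 emit, i++,j++
i=5 j=7: 23>16, j++
i=5 j=8: 23>20, j++
i=5 j=9: 23<26, i++
i=6 j=9: 28>26, j++
i=6 j=10: 28<29, i++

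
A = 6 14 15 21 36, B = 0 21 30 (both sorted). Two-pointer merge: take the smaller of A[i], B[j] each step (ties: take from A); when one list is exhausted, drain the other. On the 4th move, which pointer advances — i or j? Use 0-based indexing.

i

i=0 j=0: A[i]=6>B[j]=0 take 0, j++
i=0 j=1: A[i]=6<=B[j]=21 take 6, i++
i=1 j=1: A[i]=14<=B[j]=21 take 14, i++
i=2 j=1: A[i]=15<=B[j]=21 take 15, i++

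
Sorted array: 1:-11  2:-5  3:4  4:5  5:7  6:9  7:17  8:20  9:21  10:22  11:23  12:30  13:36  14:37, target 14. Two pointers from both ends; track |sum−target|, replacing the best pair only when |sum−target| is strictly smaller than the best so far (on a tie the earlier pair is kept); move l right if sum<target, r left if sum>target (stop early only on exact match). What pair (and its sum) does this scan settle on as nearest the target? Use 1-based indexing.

[1,14] -11+37=26 d=12 * → r--
[1,13] -11+36=25 d=11 * → r--
[1,12] -11+30=19 d=5 * → r--
[1,11] -11+23=12 d=2 * → l++
[2,11] -5+23=18 d=4 → r--
[2,10] -5+22=17 d=3 → r--
[2,9] -5+21=16 d=2 → r--
[2,8] -5+20=15 d=1 * → r--
[2,7] -5+17=12 d=2 → l++
[3,7] 4+17=21 d=7 → r--
[3,6] 4+9=13 d=1 → l++
[4,6] 5+9=14 d=0 * → stop

pair (5, 9) with sum 14 (|Δ|=0)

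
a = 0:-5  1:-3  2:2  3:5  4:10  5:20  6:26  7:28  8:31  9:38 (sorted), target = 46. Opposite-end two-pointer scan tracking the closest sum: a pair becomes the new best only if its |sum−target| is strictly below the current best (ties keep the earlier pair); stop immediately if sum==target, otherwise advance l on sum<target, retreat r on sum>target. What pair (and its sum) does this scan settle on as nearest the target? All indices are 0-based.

[0,9] -5+38=33 d=13 * → l++
[1,9] -3+38=35 d=11 * → l++
[2,9] 2+38=40 d=6 * → l++
[3,9] 5+38=43 d=3 * → l++
[4,9] 10+38=48 d=2 * → r--
[4,8] 10+31=41 d=5 → l++
[5,8] 20+31=51 d=5 → r--
[5,7] 20+28=48 d=2 → r--
[5,6] 20+26=46 d=0 * → stop

pair (20, 26) with sum 46 (|Δ|=0)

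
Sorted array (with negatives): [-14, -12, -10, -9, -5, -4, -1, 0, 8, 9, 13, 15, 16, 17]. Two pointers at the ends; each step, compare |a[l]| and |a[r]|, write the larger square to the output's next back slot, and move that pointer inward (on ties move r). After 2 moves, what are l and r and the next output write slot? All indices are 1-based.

l=1, r=12, next write slot=12

l=1 r=14: |-14|<=|17| out[14]=289, r--
l=1 r=13: |-14|<=|16| out[13]=256, r--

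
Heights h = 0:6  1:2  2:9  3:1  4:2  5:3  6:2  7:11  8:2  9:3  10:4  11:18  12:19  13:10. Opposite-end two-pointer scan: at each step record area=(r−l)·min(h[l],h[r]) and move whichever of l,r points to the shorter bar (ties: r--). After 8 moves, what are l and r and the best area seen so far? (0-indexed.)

[0,13] min(6,10)*13=78 best=78 * → l++
[1,13] min(2,10)*12=24 best=78 → l++
[2,13] min(9,10)*11=99 best=99 * → l++
[3,13] min(1,10)*10=10 best=99 → l++
[4,13] min(2,10)*9=18 best=99 → l++
[5,13] min(3,10)*8=24 best=99 → l++
[6,13] min(2,10)*7=14 best=99 → l++
[7,13] min(11,10)*6=60 best=99 → r--

l=7, r=12, best area=99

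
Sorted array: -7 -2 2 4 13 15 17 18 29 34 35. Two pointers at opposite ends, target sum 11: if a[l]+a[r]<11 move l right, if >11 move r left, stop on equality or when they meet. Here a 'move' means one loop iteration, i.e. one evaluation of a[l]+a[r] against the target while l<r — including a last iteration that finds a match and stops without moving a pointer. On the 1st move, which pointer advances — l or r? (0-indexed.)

r

[0,10] -7+35=28 >11 → r--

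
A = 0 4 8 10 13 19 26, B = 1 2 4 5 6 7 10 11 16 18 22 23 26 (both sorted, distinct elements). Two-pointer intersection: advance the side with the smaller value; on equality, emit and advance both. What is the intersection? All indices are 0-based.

intersection = [4, 10, 26]

[i=0,j=0] 0<1 → i++
[i=1,j=0] 4>1 → j++
[i=1,j=1] 4>2 → j++
[i=1,j=2] 4==4 emit → i++,j++
[i=2,j=3] 8>5 → j++
[i=2,j=4] 8>6 → j++
[i=2,j=5] 8>7 → j++
[i=2,j=6] 8<10 → i++
[i=3,j=6] 10==10 emit → i++,j++
[i=4,j=7] 13>11 → j++
[i=4,j=8] 13<16 → i++
[i=5,j=8] 19>16 → j++
[i=5,j=9] 19>18 → j++
[i=5,j=10] 19<22 → i++
[i=6,j=10] 26>22 → j++
[i=6,j=11] 26>23 → j++
[i=6,j=12] 26==26 emit → i++,j++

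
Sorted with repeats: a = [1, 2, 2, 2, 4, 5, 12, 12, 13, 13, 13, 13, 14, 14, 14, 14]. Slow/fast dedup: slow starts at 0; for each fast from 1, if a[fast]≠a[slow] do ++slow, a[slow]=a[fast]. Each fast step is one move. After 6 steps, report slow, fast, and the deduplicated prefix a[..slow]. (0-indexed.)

(s=0,f=1) a[fast]=2≠a[slow]=1 write a[1]=2 → slow++,fast++
(s=1,f=2) a[fast]=2=a[slow] dup → fast++
(s=1,f=3) a[fast]=2=a[slow] dup → fast++
(s=1,f=4) a[fast]=4≠a[slow]=2 write a[2]=4 → slow++,fast++
(s=2,f=5) a[fast]=5≠a[slow]=4 write a[3]=5 → slow++,fast++
(s=3,f=6) a[fast]=12≠a[slow]=5 write a[4]=12 → slow++,fast++

slow=4, fast=7, prefix=[1, 2, 4, 5, 12]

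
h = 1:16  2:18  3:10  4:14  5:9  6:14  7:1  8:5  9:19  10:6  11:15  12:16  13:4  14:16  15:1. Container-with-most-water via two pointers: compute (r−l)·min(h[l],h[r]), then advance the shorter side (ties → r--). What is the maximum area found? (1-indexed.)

[1,15] min(16,1)*14=14 best=14 * → r--
[1,14] min(16,16)*13=208 best=208 * → r--
[1,13] min(16,4)*12=48 best=208 → r--
[1,12] min(16,16)*11=176 best=208 → r--
[1,11] min(16,15)*10=150 best=208 → r--
[1,10] min(16,6)*9=54 best=208 → r--
[1,9] min(16,19)*8=128 best=208 → l++
[2,9] min(18,19)*7=126 best=208 → l++
[3,9] min(10,19)*6=60 best=208 → l++
[4,9] min(14,19)*5=70 best=208 → l++
[5,9] min(9,19)*4=36 best=208 → l++
[6,9] min(14,19)*3=42 best=208 → l++
[7,9] min(1,19)*2=2 best=208 → l++
[8,9] min(5,19)*1=5 best=208 → l++

max area = 208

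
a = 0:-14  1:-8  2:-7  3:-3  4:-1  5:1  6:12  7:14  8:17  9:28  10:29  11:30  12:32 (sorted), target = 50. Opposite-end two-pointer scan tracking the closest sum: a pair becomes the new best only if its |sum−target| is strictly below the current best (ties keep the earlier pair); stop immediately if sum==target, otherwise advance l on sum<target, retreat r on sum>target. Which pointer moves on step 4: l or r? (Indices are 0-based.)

l=0 r=12: -14+32=18 d=32 *, l++
l=1 r=12: -8+32=24 d=26 *, l++
l=2 r=12: -7+32=25 d=25 *, l++
l=3 r=12: -3+32=29 d=21 *, l++

l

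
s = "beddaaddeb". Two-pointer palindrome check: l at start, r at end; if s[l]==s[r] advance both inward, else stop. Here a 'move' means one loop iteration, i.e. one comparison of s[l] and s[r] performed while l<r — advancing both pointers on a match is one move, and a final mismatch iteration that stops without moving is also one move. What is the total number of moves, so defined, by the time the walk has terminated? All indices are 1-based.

5 moves

l=1 r=10: 'b'=='b', l++,r--
l=2 r=9: 'e'=='e', l++,r--
l=3 r=8: 'd'=='d', l++,r--
l=4 r=7: 'd'=='d', l++,r--
l=5 r=6: 'a'=='a', l++,r--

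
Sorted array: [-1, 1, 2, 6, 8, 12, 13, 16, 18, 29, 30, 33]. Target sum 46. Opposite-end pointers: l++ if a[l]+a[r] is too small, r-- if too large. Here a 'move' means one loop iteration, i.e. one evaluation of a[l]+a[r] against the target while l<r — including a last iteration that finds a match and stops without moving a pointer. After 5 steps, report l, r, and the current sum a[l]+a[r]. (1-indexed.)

[1,12] -1+33=32 <46 → l++
[2,12] 1+33=34 <46 → l++
[3,12] 2+33=35 <46 → l++
[4,12] 6+33=39 <46 → l++
[5,12] 8+33=41 <46 → l++

l=6, r=12, sum=45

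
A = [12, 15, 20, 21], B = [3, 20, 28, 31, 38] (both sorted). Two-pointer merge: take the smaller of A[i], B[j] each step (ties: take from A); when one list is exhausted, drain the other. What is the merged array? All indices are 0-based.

[3, 12, 15, 20, 20, 21, 28, 31, 38]

[i=0,j=0] A[i]=12>B[j]=3 take 3 → j++
[i=0,j=1] A[i]=12<=B[j]=20 take 12 → i++
[i=1,j=1] A[i]=15<=B[j]=20 take 15 → i++
[i=2,j=1] A[i]=20<=B[j]=20 take 20 → i++
[i=3,j=1] A[i]=21>B[j]=20 take 20 → j++
[i=3,j=2] A[i]=21<=B[j]=28 take 21 → i++
[i=4,j=2] A done, take B[j]=28 → j++
[i=4,j=3] A done, take B[j]=31 → j++
[i=4,j=4] A done, take B[j]=38 → j++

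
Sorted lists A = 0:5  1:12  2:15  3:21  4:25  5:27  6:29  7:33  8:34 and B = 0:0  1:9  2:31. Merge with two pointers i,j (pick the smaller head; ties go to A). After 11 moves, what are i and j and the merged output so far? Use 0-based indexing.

i=0 j=0: A[i]=5>B[j]=0 take 0, j++
i=0 j=1: A[i]=5<=B[j]=9 take 5, i++
i=1 j=1: A[i]=12>B[j]=9 take 9, j++
i=1 j=2: A[i]=12<=B[j]=31 take 12, i++
i=2 j=2: A[i]=15<=B[j]=31 take 15, i++
i=3 j=2: A[i]=21<=B[j]=31 take 21, i++
i=4 j=2: A[i]=25<=B[j]=31 take 25, i++
i=5 j=2: A[i]=27<=B[j]=31 take 27, i++
i=6 j=2: A[i]=29<=B[j]=31 take 29, i++
i=7 j=2: A[i]=33>B[j]=31 take 31, j++
i=7 j=3: B done, take A[i]=33, i++

i=8, j=3, merged so far=[0, 5, 9, 12, 15, 21, 25, 27, 29, 31, 33]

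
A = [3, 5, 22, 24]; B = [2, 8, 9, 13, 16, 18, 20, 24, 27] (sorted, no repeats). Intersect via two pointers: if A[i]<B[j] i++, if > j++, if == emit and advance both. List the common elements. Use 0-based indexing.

[i=0,j=0] 3>2 → j++
[i=0,j=1] 3<8 → i++
[i=1,j=1] 5<8 → i++
[i=2,j=1] 22>8 → j++
[i=2,j=2] 22>9 → j++
[i=2,j=3] 22>13 → j++
[i=2,j=4] 22>16 → j++
[i=2,j=5] 22>18 → j++
[i=2,j=6] 22>20 → j++
[i=2,j=7] 22<24 → i++
[i=3,j=7] 24==24 emit → i++,j++

intersection = [24]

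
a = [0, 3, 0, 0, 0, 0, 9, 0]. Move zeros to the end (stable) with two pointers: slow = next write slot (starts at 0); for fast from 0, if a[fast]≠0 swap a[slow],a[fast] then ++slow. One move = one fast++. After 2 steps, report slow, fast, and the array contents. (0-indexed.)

slow=1, fast=2, a=[3, 0, 0, 0, 0, 0, 9, 0]

slow=0 fast=0: a[fast]=0, fast++
slow=0 fast=1: a[fast]=3≠0 swap→a[0]=3, slow++,fast++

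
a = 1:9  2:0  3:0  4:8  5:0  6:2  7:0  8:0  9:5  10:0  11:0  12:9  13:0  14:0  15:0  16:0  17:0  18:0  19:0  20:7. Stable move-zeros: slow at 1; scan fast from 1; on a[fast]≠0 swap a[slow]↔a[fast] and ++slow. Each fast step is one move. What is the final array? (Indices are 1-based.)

[9, 8, 2, 5, 9, 7, 0, 0, 0, 0, 0, 0, 0, 0, 0, 0, 0, 0, 0, 0]

(s=1,f=1) a[fast]=9≠0 swap→a[1]=9 → slow++,fast++
(s=2,f=2) a[fast]=0 → fast++
(s=2,f=3) a[fast]=0 → fast++
(s=2,f=4) a[fast]=8≠0 swap→a[2]=8 → slow++,fast++
(s=3,f=5) a[fast]=0 → fast++
(s=3,f=6) a[fast]=2≠0 swap→a[3]=2 → slow++,fast++
(s=4,f=7) a[fast]=0 → fast++
(s=4,f=8) a[fast]=0 → fast++
(s=4,f=9) a[fast]=5≠0 swap→a[4]=5 → slow++,fast++
(s=5,f=10) a[fast]=0 → fast++
(s=5,f=11) a[fast]=0 → fast++
(s=5,f=12) a[fast]=9≠0 swap→a[5]=9 → slow++,fast++
(s=6,f=13) a[fast]=0 → fast++
(s=6,f=14) a[fast]=0 → fast++
(s=6,f=15) a[fast]=0 → fast++
(s=6,f=16) a[fast]=0 → fast++
(s=6,f=17) a[fast]=0 → fast++
(s=6,f=18) a[fast]=0 → fast++
(s=6,f=19) a[fast]=0 → fast++
(s=6,f=20) a[fast]=7≠0 swap→a[6]=7 → slow++,fast++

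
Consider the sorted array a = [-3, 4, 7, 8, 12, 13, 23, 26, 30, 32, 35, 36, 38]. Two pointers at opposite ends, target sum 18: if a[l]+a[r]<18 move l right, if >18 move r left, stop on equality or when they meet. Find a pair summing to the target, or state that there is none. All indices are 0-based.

no pair

l=0 r=12: -3+38=35 >18, r--
l=0 r=11: -3+36=33 >18, r--
l=0 r=10: -3+35=32 >18, r--
l=0 r=9: -3+32=29 >18, r--
l=0 r=8: -3+30=27 >18, r--
l=0 r=7: -3+26=23 >18, r--
l=0 r=6: -3+23=20 >18, r--
l=0 r=5: -3+13=10 <18, l++
l=1 r=5: 4+13=17 <18, l++
l=2 r=5: 7+13=20 >18, r--
l=2 r=4: 7+12=19 >18, r--
l=2 r=3: 7+8=15 <18, l++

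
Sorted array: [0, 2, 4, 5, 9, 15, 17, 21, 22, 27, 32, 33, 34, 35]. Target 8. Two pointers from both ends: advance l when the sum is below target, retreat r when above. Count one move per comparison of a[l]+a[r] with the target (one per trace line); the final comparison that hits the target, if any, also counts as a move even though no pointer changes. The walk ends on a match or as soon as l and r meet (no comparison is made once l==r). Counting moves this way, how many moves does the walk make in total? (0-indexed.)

l=0 r=13: 0+35=35 >8, r--
l=0 r=12: 0+34=34 >8, r--
l=0 r=11: 0+33=33 >8, r--
l=0 r=10: 0+32=32 >8, r--
l=0 r=9: 0+27=27 >8, r--
l=0 r=8: 0+22=22 >8, r--
l=0 r=7: 0+21=21 >8, r--
l=0 r=6: 0+17=17 >8, r--
l=0 r=5: 0+15=15 >8, r--
l=0 r=4: 0+9=9 >8, r--
l=0 r=3: 0+5=5 <8, l++
l=1 r=3: 2+5=7 <8, l++
l=2 r=3: 4+5=9 >8, r--

13 moves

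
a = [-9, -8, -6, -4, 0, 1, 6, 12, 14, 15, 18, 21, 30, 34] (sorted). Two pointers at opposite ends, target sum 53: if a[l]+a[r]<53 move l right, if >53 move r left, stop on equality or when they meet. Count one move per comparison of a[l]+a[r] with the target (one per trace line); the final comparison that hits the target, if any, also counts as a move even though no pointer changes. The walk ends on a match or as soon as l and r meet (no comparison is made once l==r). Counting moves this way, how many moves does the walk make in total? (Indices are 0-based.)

[0,13] -9+34=25 <53 → l++
[1,13] -8+34=26 <53 → l++
[2,13] -6+34=28 <53 → l++
[3,13] -4+34=30 <53 → l++
[4,13] 0+34=34 <53 → l++
[5,13] 1+34=35 <53 → l++
[6,13] 6+34=40 <53 → l++
[7,13] 12+34=46 <53 → l++
[8,13] 14+34=48 <53 → l++
[9,13] 15+34=49 <53 → l++
[10,13] 18+34=52 <53 → l++
[11,13] 21+34=55 >53 → r--
[11,12] 21+30=51 <53 → l++

13 moves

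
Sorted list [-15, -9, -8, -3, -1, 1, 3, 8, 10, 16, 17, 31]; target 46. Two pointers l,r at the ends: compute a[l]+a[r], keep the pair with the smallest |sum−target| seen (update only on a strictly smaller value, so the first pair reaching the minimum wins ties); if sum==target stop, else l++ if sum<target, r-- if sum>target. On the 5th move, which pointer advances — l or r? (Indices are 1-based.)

l

l=1 r=12: -15+31=16 d=30 *, l++
l=2 r=12: -9+31=22 d=24 *, l++
l=3 r=12: -8+31=23 d=23 *, l++
l=4 r=12: -3+31=28 d=18 *, l++
l=5 r=12: -1+31=30 d=16 *, l++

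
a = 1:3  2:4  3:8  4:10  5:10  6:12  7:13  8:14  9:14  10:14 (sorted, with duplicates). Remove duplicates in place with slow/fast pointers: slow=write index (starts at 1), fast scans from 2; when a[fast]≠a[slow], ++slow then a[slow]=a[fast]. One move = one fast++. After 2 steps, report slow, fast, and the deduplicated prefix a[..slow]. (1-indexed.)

slow=3, fast=4, prefix=[3, 4, 8]

(s=1,f=2) a[fast]=4≠a[slow]=3 write a[2]=4 → slow++,fast++
(s=2,f=3) a[fast]=8≠a[slow]=4 write a[3]=8 → slow++,fast++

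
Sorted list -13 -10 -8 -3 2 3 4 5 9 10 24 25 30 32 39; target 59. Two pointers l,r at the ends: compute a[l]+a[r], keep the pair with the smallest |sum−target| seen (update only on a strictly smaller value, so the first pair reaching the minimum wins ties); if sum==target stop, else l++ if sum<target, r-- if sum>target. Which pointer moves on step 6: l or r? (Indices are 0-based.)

l

[0,14] -13+39=26 d=33 * → l++
[1,14] -10+39=29 d=30 * → l++
[2,14] -8+39=31 d=28 * → l++
[3,14] -3+39=36 d=23 * → l++
[4,14] 2+39=41 d=18 * → l++
[5,14] 3+39=42 d=17 * → l++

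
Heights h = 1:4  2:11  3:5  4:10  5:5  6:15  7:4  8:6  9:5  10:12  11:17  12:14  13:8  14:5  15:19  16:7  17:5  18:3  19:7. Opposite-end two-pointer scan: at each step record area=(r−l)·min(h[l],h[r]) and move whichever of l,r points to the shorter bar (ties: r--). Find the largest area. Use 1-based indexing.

max area = 143

l=1 r=19: min(4,7)*18=72 best=72 *, l++
l=2 r=19: min(11,7)*17=119 best=119 *, r--
l=2 r=18: min(11,3)*16=48 best=119, r--
l=2 r=17: min(11,5)*15=75 best=119, r--
l=2 r=16: min(11,7)*14=98 best=119, r--
l=2 r=15: min(11,19)*13=143 best=143 *, l++
l=3 r=15: min(5,19)*12=60 best=143, l++
l=4 r=15: min(10,19)*11=110 best=143, l++
l=5 r=15: min(5,19)*10=50 best=143, l++
l=6 r=15: min(15,19)*9=135 best=143, l++
l=7 r=15: min(4,19)*8=32 best=143, l++
l=8 r=15: min(6,19)*7=42 best=143, l++
l=9 r=15: min(5,19)*6=30 best=143, l++
l=10 r=15: min(12,19)*5=60 best=143, l++
l=11 r=15: min(17,19)*4=68 best=143, l++
l=12 r=15: min(14,19)*3=42 best=143, l++
l=13 r=15: min(8,19)*2=16 best=143, l++
l=14 r=15: min(5,19)*1=5 best=143, l++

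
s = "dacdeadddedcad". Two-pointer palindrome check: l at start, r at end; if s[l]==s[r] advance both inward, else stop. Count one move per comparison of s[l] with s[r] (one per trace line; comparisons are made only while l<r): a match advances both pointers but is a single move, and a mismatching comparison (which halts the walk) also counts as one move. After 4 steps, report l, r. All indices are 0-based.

[0,13] 'd'=='d' → l++,r--
[1,12] 'a'=='a' → l++,r--
[2,11] 'c'=='c' → l++,r--
[3,10] 'd'=='d' → l++,r--

l=4, r=9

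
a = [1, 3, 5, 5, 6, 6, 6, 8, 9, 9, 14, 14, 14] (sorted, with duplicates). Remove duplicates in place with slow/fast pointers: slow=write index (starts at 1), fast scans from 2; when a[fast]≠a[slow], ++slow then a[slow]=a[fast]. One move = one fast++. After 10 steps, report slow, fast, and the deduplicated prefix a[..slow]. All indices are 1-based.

slow=7, fast=12, prefix=[1, 3, 5, 6, 8, 9, 14]

slow=1 fast=2: a[fast]=3≠a[slow]=1 write a[2]=3, slow++,fast++
slow=2 fast=3: a[fast]=5≠a[slow]=3 write a[3]=5, slow++,fast++
slow=3 fast=4: a[fast]=5=a[slow] dup, fast++
slow=3 fast=5: a[fast]=6≠a[slow]=5 write a[4]=6, slow++,fast++
slow=4 fast=6: a[fast]=6=a[slow] dup, fast++
slow=4 fast=7: a[fast]=6=a[slow] dup, fast++
slow=4 fast=8: a[fast]=8≠a[slow]=6 write a[5]=8, slow++,fast++
slow=5 fast=9: a[fast]=9≠a[slow]=8 write a[6]=9, slow++,fast++
slow=6 fast=10: a[fast]=9=a[slow] dup, fast++
slow=6 fast=11: a[fast]=14≠a[slow]=9 write a[7]=14, slow++,fast++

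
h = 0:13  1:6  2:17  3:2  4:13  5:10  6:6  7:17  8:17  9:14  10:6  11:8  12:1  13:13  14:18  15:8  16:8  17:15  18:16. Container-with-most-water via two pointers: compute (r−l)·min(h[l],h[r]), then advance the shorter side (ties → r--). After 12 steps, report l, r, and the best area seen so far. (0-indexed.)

l=8, r=14, best area=256

l=0 r=18: min(13,16)*18=234 best=234 *, l++
l=1 r=18: min(6,16)*17=102 best=234, l++
l=2 r=18: min(17,16)*16=256 best=256 *, r--
l=2 r=17: min(17,15)*15=225 best=256, r--
l=2 r=16: min(17,8)*14=112 best=256, r--
l=2 r=15: min(17,8)*13=104 best=256, r--
l=2 r=14: min(17,18)*12=204 best=256, l++
l=3 r=14: min(2,18)*11=22 best=256, l++
l=4 r=14: min(13,18)*10=130 best=256, l++
l=5 r=14: min(10,18)*9=90 best=256, l++
l=6 r=14: min(6,18)*8=48 best=256, l++
l=7 r=14: min(17,18)*7=119 best=256, l++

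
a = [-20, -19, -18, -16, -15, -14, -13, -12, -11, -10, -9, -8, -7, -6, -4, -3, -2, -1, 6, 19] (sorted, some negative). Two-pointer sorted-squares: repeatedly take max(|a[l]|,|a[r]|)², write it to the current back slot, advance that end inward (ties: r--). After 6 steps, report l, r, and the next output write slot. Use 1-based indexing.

l=6, r=19, next write slot=14

l=1 r=20: |-20|>|19| out[20]=400, l++
l=2 r=20: |-19|<=|19| out[19]=361, r--
l=2 r=19: |-19|>|6| out[18]=361, l++
l=3 r=19: |-18|>|6| out[17]=324, l++
l=4 r=19: |-16|>|6| out[16]=256, l++
l=5 r=19: |-15|>|6| out[15]=225, l++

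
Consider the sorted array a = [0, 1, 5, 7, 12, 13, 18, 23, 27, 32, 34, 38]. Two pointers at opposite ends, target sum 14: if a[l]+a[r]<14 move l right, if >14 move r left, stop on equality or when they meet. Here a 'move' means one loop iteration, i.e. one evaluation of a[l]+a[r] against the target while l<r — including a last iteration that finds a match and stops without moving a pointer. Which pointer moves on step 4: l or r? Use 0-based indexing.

r

[0,11] 0+38=38 >14 → r--
[0,10] 0+34=34 >14 → r--
[0,9] 0+32=32 >14 → r--
[0,8] 0+27=27 >14 → r--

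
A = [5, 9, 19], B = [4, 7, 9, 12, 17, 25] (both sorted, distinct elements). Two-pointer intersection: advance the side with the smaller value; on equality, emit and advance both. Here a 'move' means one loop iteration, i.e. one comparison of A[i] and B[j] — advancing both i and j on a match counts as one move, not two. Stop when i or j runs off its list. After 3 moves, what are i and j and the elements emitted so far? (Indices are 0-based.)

i=1, j=2, emitted=[]

i=0 j=0: 5>4, j++
i=0 j=1: 5<7, i++
i=1 j=1: 9>7, j++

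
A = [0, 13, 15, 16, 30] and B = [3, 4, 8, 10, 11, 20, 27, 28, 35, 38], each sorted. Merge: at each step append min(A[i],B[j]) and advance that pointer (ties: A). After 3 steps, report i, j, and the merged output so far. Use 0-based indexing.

i=0 j=0: A[i]=0<=B[j]=3 take 0, i++
i=1 j=0: A[i]=13>B[j]=3 take 3, j++
i=1 j=1: A[i]=13>B[j]=4 take 4, j++

i=1, j=2, merged so far=[0, 3, 4]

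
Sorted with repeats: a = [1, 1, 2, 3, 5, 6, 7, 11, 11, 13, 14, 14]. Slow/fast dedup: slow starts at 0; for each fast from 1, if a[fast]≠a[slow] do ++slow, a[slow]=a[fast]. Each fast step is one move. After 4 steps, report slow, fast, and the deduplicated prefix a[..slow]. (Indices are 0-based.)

(s=0,f=1) a[fast]=1=a[slow] dup → fast++
(s=0,f=2) a[fast]=2≠a[slow]=1 write a[1]=2 → slow++,fast++
(s=1,f=3) a[fast]=3≠a[slow]=2 write a[2]=3 → slow++,fast++
(s=2,f=4) a[fast]=5≠a[slow]=3 write a[3]=5 → slow++,fast++

slow=3, fast=5, prefix=[1, 2, 3, 5]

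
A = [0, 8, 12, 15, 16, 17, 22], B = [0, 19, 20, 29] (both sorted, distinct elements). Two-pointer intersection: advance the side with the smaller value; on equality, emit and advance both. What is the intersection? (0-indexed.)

intersection = [0]

i=0 j=0: 0==0 emit, i++,j++
i=1 j=1: 8<19, i++
i=2 j=1: 12<19, i++
i=3 j=1: 15<19, i++
i=4 j=1: 16<19, i++
i=5 j=1: 17<19, i++
i=6 j=1: 22>19, j++
i=6 j=2: 22>20, j++
i=6 j=3: 22<29, i++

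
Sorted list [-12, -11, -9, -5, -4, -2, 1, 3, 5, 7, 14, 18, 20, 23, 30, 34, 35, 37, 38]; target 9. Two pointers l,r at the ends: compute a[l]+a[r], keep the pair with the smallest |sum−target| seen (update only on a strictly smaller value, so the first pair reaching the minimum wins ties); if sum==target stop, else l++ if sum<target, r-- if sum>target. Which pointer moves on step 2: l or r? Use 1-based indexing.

l=1 r=19: -12+38=26 d=17 *, r--
l=1 r=18: -12+37=25 d=16 *, r--

r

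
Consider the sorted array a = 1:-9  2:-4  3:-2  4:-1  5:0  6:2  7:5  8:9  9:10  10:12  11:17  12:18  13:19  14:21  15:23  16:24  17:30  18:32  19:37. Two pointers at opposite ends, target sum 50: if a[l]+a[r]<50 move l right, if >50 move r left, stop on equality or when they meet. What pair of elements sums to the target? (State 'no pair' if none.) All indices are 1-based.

(18, 32)

[1,19] -9+37=28 <50 → l++
[2,19] -4+37=33 <50 → l++
[3,19] -2+37=35 <50 → l++
[4,19] -1+37=36 <50 → l++
[5,19] 0+37=37 <50 → l++
[6,19] 2+37=39 <50 → l++
[7,19] 5+37=42 <50 → l++
[8,19] 9+37=46 <50 → l++
[9,19] 10+37=47 <50 → l++
[10,19] 12+37=49 <50 → l++
[11,19] 17+37=54 >50 → r--
[11,18] 17+32=49 <50 → l++
[12,18] 18+32=50 → found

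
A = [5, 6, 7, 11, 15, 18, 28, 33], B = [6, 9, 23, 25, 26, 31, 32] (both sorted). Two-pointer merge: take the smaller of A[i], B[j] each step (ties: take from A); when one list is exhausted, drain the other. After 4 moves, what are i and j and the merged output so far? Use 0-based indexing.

i=3, j=1, merged so far=[5, 6, 6, 7]

i=0 j=0: A[i]=5<=B[j]=6 take 5, i++
i=1 j=0: A[i]=6<=B[j]=6 take 6, i++
i=2 j=0: A[i]=7>B[j]=6 take 6, j++
i=2 j=1: A[i]=7<=B[j]=9 take 7, i++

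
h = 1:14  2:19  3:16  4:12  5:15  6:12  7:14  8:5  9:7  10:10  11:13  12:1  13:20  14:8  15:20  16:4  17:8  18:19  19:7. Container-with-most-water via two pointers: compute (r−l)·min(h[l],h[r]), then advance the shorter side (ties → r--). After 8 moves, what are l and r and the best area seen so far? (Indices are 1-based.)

[1,19] min(14,7)*18=126 best=126 * → r--
[1,18] min(14,19)*17=238 best=238 * → l++
[2,18] min(19,19)*16=304 best=304 * → r--
[2,17] min(19,8)*15=120 best=304 → r--
[2,16] min(19,4)*14=56 best=304 → r--
[2,15] min(19,20)*13=247 best=304 → l++
[3,15] min(16,20)*12=192 best=304 → l++
[4,15] min(12,20)*11=132 best=304 → l++

l=5, r=15, best area=304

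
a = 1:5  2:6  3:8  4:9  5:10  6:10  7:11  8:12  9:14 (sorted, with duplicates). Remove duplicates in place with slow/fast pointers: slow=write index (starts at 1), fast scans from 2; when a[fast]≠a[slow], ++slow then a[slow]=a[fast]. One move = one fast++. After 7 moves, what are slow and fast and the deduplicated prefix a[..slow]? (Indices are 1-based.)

slow=7, fast=9, prefix=[5, 6, 8, 9, 10, 11, 12]

slow=1 fast=2: a[fast]=6≠a[slow]=5 write a[2]=6, slow++,fast++
slow=2 fast=3: a[fast]=8≠a[slow]=6 write a[3]=8, slow++,fast++
slow=3 fast=4: a[fast]=9≠a[slow]=8 write a[4]=9, slow++,fast++
slow=4 fast=5: a[fast]=10≠a[slow]=9 write a[5]=10, slow++,fast++
slow=5 fast=6: a[fast]=10=a[slow] dup, fast++
slow=5 fast=7: a[fast]=11≠a[slow]=10 write a[6]=11, slow++,fast++
slow=6 fast=8: a[fast]=12≠a[slow]=11 write a[7]=12, slow++,fast++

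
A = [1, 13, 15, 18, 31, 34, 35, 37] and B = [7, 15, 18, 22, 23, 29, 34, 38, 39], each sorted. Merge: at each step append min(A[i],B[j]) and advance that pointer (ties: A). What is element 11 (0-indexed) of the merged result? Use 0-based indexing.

[i=0,j=0] A[i]=1<=B[j]=7 take 1 → i++
[i=1,j=0] A[i]=13>B[j]=7 take 7 → j++
[i=1,j=1] A[i]=13<=B[j]=15 take 13 → i++
[i=2,j=1] A[i]=15<=B[j]=15 take 15 → i++
[i=3,j=1] A[i]=18>B[j]=15 take 15 → j++
[i=3,j=2] A[i]=18<=B[j]=18 take 18 → i++
[i=4,j=2] A[i]=31>B[j]=18 take 18 → j++
[i=4,j=3] A[i]=31>B[j]=22 take 22 → j++
[i=4,j=4] A[i]=31>B[j]=23 take 23 → j++
[i=4,j=5] A[i]=31>B[j]=29 take 29 → j++
[i=4,j=6] A[i]=31<=B[j]=34 take 31 → i++
[i=5,j=6] A[i]=34<=B[j]=34 take 34 → i++
[i=6,j=6] A[i]=35>B[j]=34 take 34 → j++
[i=6,j=7] A[i]=35<=B[j]=38 take 35 → i++
[i=7,j=7] A[i]=37<=B[j]=38 take 37 → i++
[i=8,j=7] A done, take B[j]=38 → j++
[i=8,j=8] A done, take B[j]=39 → j++

merged[11] = 34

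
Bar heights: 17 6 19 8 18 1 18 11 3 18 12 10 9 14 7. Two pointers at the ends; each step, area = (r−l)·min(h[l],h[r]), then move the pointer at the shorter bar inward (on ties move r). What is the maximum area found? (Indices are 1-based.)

l=1 r=15: min(17,7)*14=98 best=98 *, r--
l=1 r=14: min(17,14)*13=182 best=182 *, r--
l=1 r=13: min(17,9)*12=108 best=182, r--
l=1 r=12: min(17,10)*11=110 best=182, r--
l=1 r=11: min(17,12)*10=120 best=182, r--
l=1 r=10: min(17,18)*9=153 best=182, l++
l=2 r=10: min(6,18)*8=48 best=182, l++
l=3 r=10: min(19,18)*7=126 best=182, r--
l=3 r=9: min(19,3)*6=18 best=182, r--
l=3 r=8: min(19,11)*5=55 best=182, r--
l=3 r=7: min(19,18)*4=72 best=182, r--
l=3 r=6: min(19,1)*3=3 best=182, r--
l=3 r=5: min(19,18)*2=36 best=182, r--
l=3 r=4: min(19,8)*1=8 best=182, r--

max area = 182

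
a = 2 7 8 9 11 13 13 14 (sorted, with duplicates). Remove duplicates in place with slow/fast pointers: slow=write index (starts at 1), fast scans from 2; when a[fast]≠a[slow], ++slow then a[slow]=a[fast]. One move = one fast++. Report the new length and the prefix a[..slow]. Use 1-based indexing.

length 7; prefix = [2, 7, 8, 9, 11, 13, 14]

(s=1,f=2) a[fast]=7≠a[slow]=2 write a[2]=7 → slow++,fast++
(s=2,f=3) a[fast]=8≠a[slow]=7 write a[3]=8 → slow++,fast++
(s=3,f=4) a[fast]=9≠a[slow]=8 write a[4]=9 → slow++,fast++
(s=4,f=5) a[fast]=11≠a[slow]=9 write a[5]=11 → slow++,fast++
(s=5,f=6) a[fast]=13≠a[slow]=11 write a[6]=13 → slow++,fast++
(s=6,f=7) a[fast]=13=a[slow] dup → fast++
(s=6,f=8) a[fast]=14≠a[slow]=13 write a[7]=14 → slow++,fast++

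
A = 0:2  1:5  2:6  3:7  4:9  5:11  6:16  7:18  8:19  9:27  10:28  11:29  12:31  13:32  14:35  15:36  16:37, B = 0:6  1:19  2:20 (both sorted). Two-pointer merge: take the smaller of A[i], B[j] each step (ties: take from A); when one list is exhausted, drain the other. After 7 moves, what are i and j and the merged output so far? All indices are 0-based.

i=6, j=1, merged so far=[2, 5, 6, 6, 7, 9, 11]

i=0 j=0: A[i]=2<=B[j]=6 take 2, i++
i=1 j=0: A[i]=5<=B[j]=6 take 5, i++
i=2 j=0: A[i]=6<=B[j]=6 take 6, i++
i=3 j=0: A[i]=7>B[j]=6 take 6, j++
i=3 j=1: A[i]=7<=B[j]=19 take 7, i++
i=4 j=1: A[i]=9<=B[j]=19 take 9, i++
i=5 j=1: A[i]=11<=B[j]=19 take 11, i++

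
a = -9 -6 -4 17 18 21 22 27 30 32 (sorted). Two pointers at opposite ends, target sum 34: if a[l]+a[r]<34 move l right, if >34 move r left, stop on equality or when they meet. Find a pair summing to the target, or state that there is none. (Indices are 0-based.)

no pair

[0,9] -9+32=23 <34 → l++
[1,9] -6+32=26 <34 → l++
[2,9] -4+32=28 <34 → l++
[3,9] 17+32=49 >34 → r--
[3,8] 17+30=47 >34 → r--
[3,7] 17+27=44 >34 → r--
[3,6] 17+22=39 >34 → r--
[3,5] 17+21=38 >34 → r--
[3,4] 17+18=35 >34 → r--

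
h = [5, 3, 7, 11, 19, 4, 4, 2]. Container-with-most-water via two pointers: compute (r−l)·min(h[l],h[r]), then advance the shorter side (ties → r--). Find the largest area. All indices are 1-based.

max area = 24

l=1 r=8: min(5,2)*7=14 best=14 *, r--
l=1 r=7: min(5,4)*6=24 best=24 *, r--
l=1 r=6: min(5,4)*5=20 best=24, r--
l=1 r=5: min(5,19)*4=20 best=24, l++
l=2 r=5: min(3,19)*3=9 best=24, l++
l=3 r=5: min(7,19)*2=14 best=24, l++
l=4 r=5: min(11,19)*1=11 best=24, l++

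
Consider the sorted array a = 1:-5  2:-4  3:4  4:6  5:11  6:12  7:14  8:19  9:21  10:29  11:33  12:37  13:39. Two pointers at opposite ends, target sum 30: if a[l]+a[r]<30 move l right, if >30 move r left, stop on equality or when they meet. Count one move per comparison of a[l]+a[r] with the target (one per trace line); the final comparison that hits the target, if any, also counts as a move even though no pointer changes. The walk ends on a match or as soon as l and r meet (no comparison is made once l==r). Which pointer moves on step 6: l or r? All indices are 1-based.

r

[1,13] -5+39=34 >30 → r--
[1,12] -5+37=32 >30 → r--
[1,11] -5+33=28 <30 → l++
[2,11] -4+33=29 <30 → l++
[3,11] 4+33=37 >30 → r--
[3,10] 4+29=33 >30 → r--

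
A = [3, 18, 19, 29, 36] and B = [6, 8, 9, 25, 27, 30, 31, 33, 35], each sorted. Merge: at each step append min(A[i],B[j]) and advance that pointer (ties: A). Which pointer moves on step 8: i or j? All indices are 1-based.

i=1 j=1: A[i]=3<=B[j]=6 take 3, i++
i=2 j=1: A[i]=18>B[j]=6 take 6, j++
i=2 j=2: A[i]=18>B[j]=8 take 8, j++
i=2 j=3: A[i]=18>B[j]=9 take 9, j++
i=2 j=4: A[i]=18<=B[j]=25 take 18, i++
i=3 j=4: A[i]=19<=B[j]=25 take 19, i++
i=4 j=4: A[i]=29>B[j]=25 take 25, j++
i=4 j=5: A[i]=29>B[j]=27 take 27, j++

j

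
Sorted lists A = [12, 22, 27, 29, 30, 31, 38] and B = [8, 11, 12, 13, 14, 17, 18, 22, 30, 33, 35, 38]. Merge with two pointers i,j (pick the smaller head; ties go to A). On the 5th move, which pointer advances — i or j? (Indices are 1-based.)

i=1 j=1: A[i]=12>B[j]=8 take 8, j++
i=1 j=2: A[i]=12>B[j]=11 take 11, j++
i=1 j=3: A[i]=12<=B[j]=12 take 12, i++
i=2 j=3: A[i]=22>B[j]=12 take 12, j++
i=2 j=4: A[i]=22>B[j]=13 take 13, j++

j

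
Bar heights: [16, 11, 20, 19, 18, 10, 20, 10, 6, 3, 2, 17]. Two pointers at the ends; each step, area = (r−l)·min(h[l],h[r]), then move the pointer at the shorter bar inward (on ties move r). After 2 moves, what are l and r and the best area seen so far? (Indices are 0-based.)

l=2, r=11, best area=176

l=0 r=11: min(16,17)*11=176 best=176 *, l++
l=1 r=11: min(11,17)*10=110 best=176, l++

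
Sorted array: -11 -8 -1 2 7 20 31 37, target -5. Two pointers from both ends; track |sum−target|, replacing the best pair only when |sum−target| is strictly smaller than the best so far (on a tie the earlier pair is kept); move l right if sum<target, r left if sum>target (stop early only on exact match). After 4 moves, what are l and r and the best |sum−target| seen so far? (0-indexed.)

l=0, r=3, best |Δ|=1

[0,7] -11+37=26 d=31 * → r--
[0,6] -11+31=20 d=25 * → r--
[0,5] -11+20=9 d=14 * → r--
[0,4] -11+7=-4 d=1 * → r--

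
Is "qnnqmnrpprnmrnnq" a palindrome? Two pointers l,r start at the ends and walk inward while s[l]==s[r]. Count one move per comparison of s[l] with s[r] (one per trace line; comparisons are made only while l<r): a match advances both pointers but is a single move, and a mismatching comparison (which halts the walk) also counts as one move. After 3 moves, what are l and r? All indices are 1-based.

l=4, r=13

l=1 r=16: 'q'=='q', l++,r--
l=2 r=15: 'n'=='n', l++,r--
l=3 r=14: 'n'=='n', l++,r--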